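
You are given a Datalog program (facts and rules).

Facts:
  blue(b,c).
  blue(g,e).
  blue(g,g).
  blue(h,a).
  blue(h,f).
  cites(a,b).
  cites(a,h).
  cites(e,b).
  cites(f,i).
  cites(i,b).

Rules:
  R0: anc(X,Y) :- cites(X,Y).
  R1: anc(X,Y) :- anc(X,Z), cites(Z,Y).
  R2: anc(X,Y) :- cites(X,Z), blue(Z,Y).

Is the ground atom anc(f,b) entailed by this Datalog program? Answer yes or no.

yes

round 1: derive anc(a,b) via R0 from cites(a,b)
round 1: derive anc(a,h) via R0 from cites(a,h)
round 1: derive anc(e,b) via R0 from cites(e,b)
round 1: derive anc(f,i) via R0 from cites(f,i)
round 1: derive anc(i,b) via R0 from cites(i,b)
round 1: derive anc(a,a) via R2 from cites(a,h), blue(h,a)
round 1: derive anc(a,c) via R2 from cites(a,b), blue(b,c)
round 1: derive anc(a,f) via R2 from cites(a,h), blue(h,f)
round 1: derive anc(e,c) via R2 from cites(e,b), blue(b,c)
round 1: derive anc(i,c) via R2 from cites(i,b), blue(b,c)
round 2: derive anc(a,i) via R1 from anc(a,f), cites(f,i)
round 2: derive anc(f,b) via R1 from anc(f,i), cites(i,b)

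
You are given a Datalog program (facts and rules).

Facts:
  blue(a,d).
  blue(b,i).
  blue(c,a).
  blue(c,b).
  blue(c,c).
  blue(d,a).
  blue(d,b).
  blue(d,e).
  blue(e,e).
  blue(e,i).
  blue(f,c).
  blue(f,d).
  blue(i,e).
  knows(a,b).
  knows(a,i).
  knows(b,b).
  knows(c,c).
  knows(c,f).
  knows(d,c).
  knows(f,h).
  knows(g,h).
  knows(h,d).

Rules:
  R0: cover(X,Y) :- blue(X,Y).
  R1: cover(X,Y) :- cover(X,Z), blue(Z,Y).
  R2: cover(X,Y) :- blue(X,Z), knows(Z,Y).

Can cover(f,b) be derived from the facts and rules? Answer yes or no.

round 1: derive cover(a,d) via R0 from blue(a,d)
round 1: derive cover(b,i) via R0 from blue(b,i)
round 1: derive cover(c,a) via R0 from blue(c,a)
round 1: derive cover(c,b) via R0 from blue(c,b)
round 1: derive cover(c,c) via R0 from blue(c,c)
round 1: derive cover(d,a) via R0 from blue(d,a)
round 1: derive cover(d,b) via R0 from blue(d,b)
round 1: derive cover(d,e) via R0 from blue(d,e)
round 1: derive cover(e,e) via R0 from blue(e,e)
round 1: derive cover(e,i) via R0 from blue(e,i)
round 1: derive cover(f,c) via R0 from blue(f,c)
round 1: derive cover(f,d) via R0 from blue(f,d)
round 1: derive cover(i,e) via R0 from blue(i,e)
round 1: derive cover(a,c) via R2 from blue(a,d), knows(d,c)
round 1: derive cover(c,f) via R2 from blue(c,c), knows(c,f)
round 1: derive cover(c,i) via R2 from blue(c,a), knows(a,i)
round 1: derive cover(d,i) via R2 from blue(d,a), knows(a,i)
round 1: derive cover(f,f) via R2 from blue(f,c), knows(c,f)
round 2: derive cover(a,a) via R1 from cover(a,c), blue(c,a)
round 2: derive cover(a,b) via R1 from cover(a,c), blue(c,b)
round 2: derive cover(a,e) via R1 from cover(a,d), blue(d,e)
round 2: derive cover(b,e) via R1 from cover(b,i), blue(i,e)
round 2: derive cover(c,d) via R1 from cover(c,a), blue(a,d)
round 2: derive cover(c,e) via R1 from cover(c,i), blue(i,e)
round 2: derive cover(d,d) via R1 from cover(d,a), blue(a,d)
round 2: derive cover(f,a) via R1 from cover(f,c), blue(c,a)
round 2: derive cover(f,b) via R1 from cover(f,c), blue(c,b)
round 2: derive cover(f,e) via R1 from cover(f,d), blue(d,e)
round 2: derive cover(i,i) via R1 from cover(i,e), blue(e,i)
round 3: derive cover(a,i) via R1 from cover(a,b), blue(b,i)
round 3: derive cover(f,i) via R1 from cover(f,b), blue(b,i)

yes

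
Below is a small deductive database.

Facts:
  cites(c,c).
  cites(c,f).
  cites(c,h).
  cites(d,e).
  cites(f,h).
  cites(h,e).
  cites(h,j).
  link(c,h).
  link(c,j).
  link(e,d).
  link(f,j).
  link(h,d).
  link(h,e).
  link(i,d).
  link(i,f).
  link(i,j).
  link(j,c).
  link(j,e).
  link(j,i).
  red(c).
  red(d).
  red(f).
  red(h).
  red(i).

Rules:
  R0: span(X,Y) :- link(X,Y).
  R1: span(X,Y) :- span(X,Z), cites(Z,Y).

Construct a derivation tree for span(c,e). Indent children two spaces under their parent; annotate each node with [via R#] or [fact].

span(c,e)  [via R1]
  span(c,h)  [via R0]
    link(c,h)  [fact]
  cites(h,e)  [fact]

round 1: derive span(c,h) via R0 from link(c,h)
round 1: derive span(c,j) via R0 from link(c,j)
round 1: derive span(e,d) via R0 from link(e,d)
round 1: derive span(f,j) via R0 from link(f,j)
round 1: derive span(h,d) via R0 from link(h,d)
round 1: derive span(h,e) via R0 from link(h,e)
round 1: derive span(i,d) via R0 from link(i,d)
round 1: derive span(i,f) via R0 from link(i,f)
round 1: derive span(i,j) via R0 from link(i,j)
round 1: derive span(j,c) via R0 from link(j,c)
round 1: derive span(j,e) via R0 from link(j,e)
round 1: derive span(j,i) via R0 from link(j,i)
round 2: derive span(c,e) via R1 from span(c,h), cites(h,e)
round 2: derive span(e,e) via R1 from span(e,d), cites(d,e)
round 2: derive span(i,e) via R1 from span(i,d), cites(d,e)
round 2: derive span(i,h) via R1 from span(i,f), cites(f,h)
round 2: derive span(j,f) via R1 from span(j,c), cites(c,f)
round 2: derive span(j,h) via R1 from span(j,c), cites(c,h)
round 3: derive span(j,j) via R1 from span(j,h), cites(h,j)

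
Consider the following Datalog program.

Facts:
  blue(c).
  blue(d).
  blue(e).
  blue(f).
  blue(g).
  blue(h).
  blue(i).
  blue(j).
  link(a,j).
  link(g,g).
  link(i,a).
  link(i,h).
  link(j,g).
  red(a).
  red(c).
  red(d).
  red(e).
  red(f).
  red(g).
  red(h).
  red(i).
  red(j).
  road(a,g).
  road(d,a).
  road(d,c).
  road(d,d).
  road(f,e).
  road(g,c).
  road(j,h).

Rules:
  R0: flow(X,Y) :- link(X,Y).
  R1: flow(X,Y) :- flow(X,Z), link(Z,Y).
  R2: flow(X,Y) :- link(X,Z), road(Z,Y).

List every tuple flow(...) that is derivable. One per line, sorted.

flow(a,g)
flow(a,h)
flow(a,j)
flow(g,c)
flow(g,g)
flow(i,a)
flow(i,g)
flow(i,h)
flow(i,j)
flow(j,c)
flow(j,g)

round 1: derive flow(a,j) via R0 from link(a,j)
round 1: derive flow(g,g) via R0 from link(g,g)
round 1: derive flow(i,a) via R0 from link(i,a)
round 1: derive flow(i,h) via R0 from link(i,h)
round 1: derive flow(j,g) via R0 from link(j,g)
round 1: derive flow(a,h) via R2 from link(a,j), road(j,h)
round 1: derive flow(g,c) via R2 from link(g,g), road(g,c)
round 1: derive flow(i,g) via R2 from link(i,a), road(a,g)
round 1: derive flow(j,c) via R2 from link(j,g), road(g,c)
round 2: derive flow(a,g) via R1 from flow(a,j), link(j,g)
round 2: derive flow(i,j) via R1 from flow(i,a), link(a,j)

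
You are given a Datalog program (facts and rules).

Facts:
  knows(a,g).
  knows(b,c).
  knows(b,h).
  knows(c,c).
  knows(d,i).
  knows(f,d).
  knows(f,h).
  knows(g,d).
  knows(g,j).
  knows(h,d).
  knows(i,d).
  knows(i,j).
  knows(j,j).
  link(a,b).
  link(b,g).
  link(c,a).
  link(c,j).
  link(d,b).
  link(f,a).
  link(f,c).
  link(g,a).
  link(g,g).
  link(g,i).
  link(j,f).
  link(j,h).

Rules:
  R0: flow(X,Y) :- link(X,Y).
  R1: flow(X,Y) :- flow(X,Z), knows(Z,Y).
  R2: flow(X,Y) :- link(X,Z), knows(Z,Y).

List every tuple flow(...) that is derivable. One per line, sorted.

round 1: derive flow(a,b) via R0 from link(a,b)
round 1: derive flow(b,g) via R0 from link(b,g)
round 1: derive flow(c,a) via R0 from link(c,a)
round 1: derive flow(c,j) via R0 from link(c,j)
round 1: derive flow(d,b) via R0 from link(d,b)
round 1: derive flow(f,a) via R0 from link(f,a)
round 1: derive flow(f,c) via R0 from link(f,c)
round 1: derive flow(g,a) via R0 from link(g,a)
round 1: derive flow(g,g) via R0 from link(g,g)
round 1: derive flow(g,i) via R0 from link(g,i)
round 1: derive flow(j,f) via R0 from link(j,f)
round 1: derive flow(j,h) via R0 from link(j,h)
round 1: derive flow(a,c) via R2 from link(a,b), knows(b,c)
round 1: derive flow(a,h) via R2 from link(a,b), knows(b,h)
round 1: derive flow(b,d) via R2 from link(b,g), knows(g,d)
round 1: derive flow(b,j) via R2 from link(b,g), knows(g,j)
round 1: derive flow(c,g) via R2 from link(c,a), knows(a,g)
round 1: derive flow(d,c) via R2 from link(d,b), knows(b,c)
round 1: derive flow(d,h) via R2 from link(d,b), knows(b,h)
round 1: derive flow(f,g) via R2 from link(f,a), knows(a,g)
round 1: derive flow(g,d) via R2 from link(g,g), knows(g,d)
round 1: derive flow(g,j) via R2 from link(g,g), knows(g,j)
round 1: derive flow(j,d) via R2 from link(j,f), knows(f,d)
round 2: derive flow(a,d) via R1 from flow(a,h), knows(h,d)
round 2: derive flow(b,i) via R1 from flow(b,d), knows(d,i)
round 2: derive flow(c,d) via R1 from flow(c,g), knows(g,d)
round 2: derive flow(d,d) via R1 from flow(d,h), knows(h,d)
round 2: derive flow(f,d) via R1 from flow(f,g), knows(g,d)
round 2: derive flow(f,j) via R1 from flow(f,g), knows(g,j)
round 2: derive flow(j,i) via R1 from flow(j,d), knows(d,i)
round 3: derive flow(a,i) via R1 from flow(a,d), knows(d,i)
round 3: derive flow(c,i) via R1 from flow(c,d), knows(d,i)
round 3: derive flow(d,i) via R1 from flow(d,d), knows(d,i)
round 3: derive flow(f,i) via R1 from flow(f,d), knows(d,i)
round 3: derive flow(j,j) via R1 from flow(j,i), knows(i,j)
round 4: derive flow(a,j) via R1 from flow(a,i), knows(i,j)
round 4: derive flow(d,j) via R1 from flow(d,i), knows(i,j)

flow(a,b)
flow(a,c)
flow(a,d)
flow(a,h)
flow(a,i)
flow(a,j)
flow(b,d)
flow(b,g)
flow(b,i)
flow(b,j)
flow(c,a)
flow(c,d)
flow(c,g)
flow(c,i)
flow(c,j)
flow(d,b)
flow(d,c)
flow(d,d)
flow(d,h)
flow(d,i)
flow(d,j)
flow(f,a)
flow(f,c)
flow(f,d)
flow(f,g)
flow(f,i)
flow(f,j)
flow(g,a)
flow(g,d)
flow(g,g)
flow(g,i)
flow(g,j)
flow(j,d)
flow(j,f)
flow(j,h)
flow(j,i)
flow(j,j)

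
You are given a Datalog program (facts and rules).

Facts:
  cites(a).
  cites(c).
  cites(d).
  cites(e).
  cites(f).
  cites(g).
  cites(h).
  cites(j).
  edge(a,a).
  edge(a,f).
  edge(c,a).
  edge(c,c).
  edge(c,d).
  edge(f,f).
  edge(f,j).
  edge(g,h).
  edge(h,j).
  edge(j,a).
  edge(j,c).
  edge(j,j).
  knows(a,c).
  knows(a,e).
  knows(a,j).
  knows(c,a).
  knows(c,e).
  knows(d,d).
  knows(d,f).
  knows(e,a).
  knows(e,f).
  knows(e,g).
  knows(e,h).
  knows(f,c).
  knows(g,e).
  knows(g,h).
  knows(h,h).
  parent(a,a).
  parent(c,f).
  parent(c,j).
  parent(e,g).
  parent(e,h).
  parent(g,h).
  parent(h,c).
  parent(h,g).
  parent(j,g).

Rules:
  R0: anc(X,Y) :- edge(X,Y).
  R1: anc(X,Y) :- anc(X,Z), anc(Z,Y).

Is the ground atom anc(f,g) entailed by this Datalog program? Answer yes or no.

no

round 1: derive anc(a,a) via R0 from edge(a,a)
round 1: derive anc(a,f) via R0 from edge(a,f)
round 1: derive anc(c,a) via R0 from edge(c,a)
round 1: derive anc(c,c) via R0 from edge(c,c)
round 1: derive anc(c,d) via R0 from edge(c,d)
round 1: derive anc(f,f) via R0 from edge(f,f)
round 1: derive anc(f,j) via R0 from edge(f,j)
round 1: derive anc(g,h) via R0 from edge(g,h)
round 1: derive anc(h,j) via R0 from edge(h,j)
round 1: derive anc(j,a) via R0 from edge(j,a)
round 1: derive anc(j,c) via R0 from edge(j,c)
round 1: derive anc(j,j) via R0 from edge(j,j)
round 2: derive anc(a,j) via R1 from anc(a,f), anc(f,j)
round 2: derive anc(c,f) via R1 from anc(c,a), anc(a,f)
round 2: derive anc(f,a) via R1 from anc(f,j), anc(j,a)
round 2: derive anc(f,c) via R1 from anc(f,j), anc(j,c)
round 2: derive anc(g,j) via R1 from anc(g,h), anc(h,j)
round 2: derive anc(h,a) via R1 from anc(h,j), anc(j,a)
round 2: derive anc(h,c) via R1 from anc(h,j), anc(j,c)
round 2: derive anc(j,d) via R1 from anc(j,c), anc(c,d)
round 2: derive anc(j,f) via R1 from anc(j,a), anc(a,f)
round 3: derive anc(a,c) via R1 from anc(a,f), anc(f,c)
round 3: derive anc(a,d) via R1 from anc(a,j), anc(j,d)
round 3: derive anc(c,j) via R1 from anc(c,a), anc(a,j)
round 3: derive anc(f,d) via R1 from anc(f,c), anc(c,d)
round 3: derive anc(g,a) via R1 from anc(g,h), anc(h,a)
round 3: derive anc(g,c) via R1 from anc(g,h), anc(h,c)
round 3: derive anc(g,d) via R1 from anc(g,j), anc(j,d)
round 3: derive anc(g,f) via R1 from anc(g,j), anc(j,f)
round 3: derive anc(h,d) via R1 from anc(h,c), anc(c,d)
round 3: derive anc(h,f) via R1 from anc(h,a), anc(a,f)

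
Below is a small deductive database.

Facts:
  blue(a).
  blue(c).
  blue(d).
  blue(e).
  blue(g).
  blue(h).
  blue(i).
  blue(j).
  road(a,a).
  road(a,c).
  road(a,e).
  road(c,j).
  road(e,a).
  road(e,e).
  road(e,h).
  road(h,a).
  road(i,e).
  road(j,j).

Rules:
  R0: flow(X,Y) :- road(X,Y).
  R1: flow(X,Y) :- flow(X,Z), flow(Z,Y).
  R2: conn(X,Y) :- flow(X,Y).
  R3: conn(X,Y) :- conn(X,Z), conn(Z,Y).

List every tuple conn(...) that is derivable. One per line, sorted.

conn(a,a)
conn(a,c)
conn(a,e)
conn(a,h)
conn(a,j)
conn(c,j)
conn(e,a)
conn(e,c)
conn(e,e)
conn(e,h)
conn(e,j)
conn(h,a)
conn(h,c)
conn(h,e)
conn(h,h)
conn(h,j)
conn(i,a)
conn(i,c)
conn(i,e)
conn(i,h)
conn(i,j)
conn(j,j)

round 1: derive flow(a,a) via R0 from road(a,a)
round 1: derive flow(a,c) via R0 from road(a,c)
round 1: derive flow(a,e) via R0 from road(a,e)
round 1: derive flow(c,j) via R0 from road(c,j)
round 1: derive flow(e,a) via R0 from road(e,a)
round 1: derive flow(e,e) via R0 from road(e,e)
round 1: derive flow(e,h) via R0 from road(e,h)
round 1: derive flow(h,a) via R0 from road(h,a)
round 1: derive flow(i,e) via R0 from road(i,e)
round 1: derive flow(j,j) via R0 from road(j,j)
round 2: derive flow(a,h) via R1 from flow(a,e), flow(e,h)
round 2: derive flow(a,j) via R1 from flow(a,c), flow(c,j)
round 2: derive flow(e,c) via R1 from flow(e,a), flow(a,c)
round 2: derive flow(h,c) via R1 from flow(h,a), flow(a,c)
round 2: derive flow(h,e) via R1 from flow(h,a), flow(a,e)
round 2: derive flow(i,a) via R1 from flow(i,e), flow(e,a)
round 2: derive flow(i,h) via R1 from flow(i,e), flow(e,h)
round 2: derive conn(a,a) via R2 from flow(a,a)
round 2: derive conn(a,c) via R2 from flow(a,c)
round 2: derive conn(a,e) via R2 from flow(a,e)
round 2: derive conn(c,j) via R2 from flow(c,j)
round 2: derive conn(e,a) via R2 from flow(e,a)
round 2: derive conn(e,e) via R2 from flow(e,e)
round 2: derive conn(e,h) via R2 from flow(e,h)
round 2: derive conn(h,a) via R2 from flow(h,a)
round 2: derive conn(i,e) via R2 from flow(i,e)
round 2: derive conn(j,j) via R2 from flow(j,j)
round 3: derive flow(e,j) via R1 from flow(e,a), flow(a,j)
round 3: derive flow(h,h) via R1 from flow(h,a), flow(a,h)
round 3: derive flow(h,j) via R1 from flow(h,a), flow(a,j)
round 3: derive flow(i,c) via R1 from flow(i,a), flow(a,c)
round 3: derive flow(i,j) via R1 from flow(i,a), flow(a,j)
round 3: derive conn(a,h) via R2 from flow(a,h)
round 3: derive conn(a,j) via R2 from flow(a,j)
round 3: derive conn(e,c) via R2 from flow(e,c)
round 3: derive conn(h,c) via R2 from flow(h,c)
round 3: derive conn(h,e) via R2 from flow(h,e)
round 3: derive conn(i,a) via R2 from flow(i,a)
round 3: derive conn(i,h) via R2 from flow(i,h)
round 4: derive conn(e,j) via R2 from flow(e,j)
round 4: derive conn(h,h) via R2 from flow(h,h)
round 4: derive conn(h,j) via R2 from flow(h,j)
round 4: derive conn(i,c) via R2 from flow(i,c)
round 4: derive conn(i,j) via R2 from flow(i,j)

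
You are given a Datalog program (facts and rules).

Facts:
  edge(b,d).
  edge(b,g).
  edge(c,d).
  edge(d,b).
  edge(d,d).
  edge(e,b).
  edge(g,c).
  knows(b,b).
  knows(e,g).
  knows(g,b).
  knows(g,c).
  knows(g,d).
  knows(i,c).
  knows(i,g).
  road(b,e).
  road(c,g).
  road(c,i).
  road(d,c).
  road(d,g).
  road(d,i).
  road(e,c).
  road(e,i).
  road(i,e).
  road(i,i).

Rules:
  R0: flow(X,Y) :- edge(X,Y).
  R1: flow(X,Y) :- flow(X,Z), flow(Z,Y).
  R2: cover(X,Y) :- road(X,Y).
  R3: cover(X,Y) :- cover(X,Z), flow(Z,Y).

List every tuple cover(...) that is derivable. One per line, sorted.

cover(b,b)
cover(b,c)
cover(b,d)
cover(b,e)
cover(b,g)
cover(c,b)
cover(c,c)
cover(c,d)
cover(c,g)
cover(c,i)
cover(d,b)
cover(d,c)
cover(d,d)
cover(d,g)
cover(d,i)
cover(e,b)
cover(e,c)
cover(e,d)
cover(e,g)
cover(e,i)
cover(i,b)
cover(i,c)
cover(i,d)
cover(i,e)
cover(i,g)
cover(i,i)

round 1: derive flow(b,d) via R0 from edge(b,d)
round 1: derive flow(b,g) via R0 from edge(b,g)
round 1: derive flow(c,d) via R0 from edge(c,d)
round 1: derive flow(d,b) via R0 from edge(d,b)
round 1: derive flow(d,d) via R0 from edge(d,d)
round 1: derive flow(e,b) via R0 from edge(e,b)
round 1: derive flow(g,c) via R0 from edge(g,c)
round 1: derive cover(b,e) via R2 from road(b,e)
round 1: derive cover(c,g) via R2 from road(c,g)
round 1: derive cover(c,i) via R2 from road(c,i)
round 1: derive cover(d,c) via R2 from road(d,c)
round 1: derive cover(d,g) via R2 from road(d,g)
round 1: derive cover(d,i) via R2 from road(d,i)
round 1: derive cover(e,c) via R2 from road(e,c)
round 1: derive cover(e,i) via R2 from road(e,i)
round 1: derive cover(i,e) via R2 from road(i,e)
round 1: derive cover(i,i) via R2 from road(i,i)
round 2: derive flow(b,b) via R1 from flow(b,d), flow(d,b)
round 2: derive flow(b,c) via R1 from flow(b,g), flow(g,c)
round 2: derive flow(c,b) via R1 from flow(c,d), flow(d,b)
round 2: derive flow(d,g) via R1 from flow(d,b), flow(b,g)
round 2: derive flow(e,d) via R1 from flow(e,b), flow(b,d)
round 2: derive flow(e,g) via R1 from flow(e,b), flow(b,g)
round 2: derive flow(g,d) via R1 from flow(g,c), flow(c,d)
round 2: derive cover(b,b) via R3 from cover(b,e), flow(e,b)
round 2: derive cover(c,c) via R3 from cover(c,g), flow(g,c)
round 2: derive cover(d,d) via R3 from cover(d,c), flow(c,d)
round 2: derive cover(e,d) via R3 from cover(e,c), flow(c,d)
round 2: derive cover(i,b) via R3 from cover(i,e), flow(e,b)
round 3: derive flow(c,c) via R1 from flow(c,b), flow(b,c)
round 3: derive flow(c,g) via R1 from flow(c,b), flow(b,g)
round 3: derive flow(d,c) via R1 from flow(d,b), flow(b,c)
round 3: derive flow(e,c) via R1 from flow(e,b), flow(b,c)
round 3: derive flow(g,b) via R1 from flow(g,c), flow(c,b)
round 3: derive flow(g,g) via R1 from flow(g,d), flow(d,g)
round 3: derive cover(b,c) via R3 from cover(b,b), flow(b,c)
round 3: derive cover(b,d) via R3 from cover(b,b), flow(b,d)
round 3: derive cover(b,g) via R3 from cover(b,b), flow(b,g)
round 3: derive cover(c,b) via R3 from cover(c,c), flow(c,b)
round 3: derive cover(c,d) via R3 from cover(c,c), flow(c,d)
round 3: derive cover(d,b) via R3 from cover(d,c), flow(c,b)
round 3: derive cover(e,b) via R3 from cover(e,c), flow(c,b)
round 3: derive cover(e,g) via R3 from cover(e,d), flow(d,g)
round 3: derive cover(i,c) via R3 from cover(i,b), flow(b,c)
round 3: derive cover(i,d) via R3 from cover(i,b), flow(b,d)
round 3: derive cover(i,g) via R3 from cover(i,b), flow(b,g)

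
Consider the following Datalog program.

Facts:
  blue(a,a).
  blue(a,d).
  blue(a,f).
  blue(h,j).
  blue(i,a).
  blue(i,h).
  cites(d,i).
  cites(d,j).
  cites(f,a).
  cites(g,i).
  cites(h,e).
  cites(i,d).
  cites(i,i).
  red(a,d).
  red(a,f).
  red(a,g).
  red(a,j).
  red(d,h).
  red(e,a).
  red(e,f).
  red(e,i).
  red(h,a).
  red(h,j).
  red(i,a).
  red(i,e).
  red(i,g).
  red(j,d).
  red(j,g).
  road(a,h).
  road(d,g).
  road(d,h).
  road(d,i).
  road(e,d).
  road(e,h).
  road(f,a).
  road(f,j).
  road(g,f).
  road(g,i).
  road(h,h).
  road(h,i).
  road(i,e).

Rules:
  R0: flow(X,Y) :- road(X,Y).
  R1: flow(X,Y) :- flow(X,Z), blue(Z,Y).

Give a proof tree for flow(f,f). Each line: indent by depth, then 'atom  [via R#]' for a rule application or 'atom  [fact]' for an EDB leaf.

round 1: derive flow(a,h) via R0 from road(a,h)
round 1: derive flow(d,g) via R0 from road(d,g)
round 1: derive flow(d,h) via R0 from road(d,h)
round 1: derive flow(d,i) via R0 from road(d,i)
round 1: derive flow(e,d) via R0 from road(e,d)
round 1: derive flow(e,h) via R0 from road(e,h)
round 1: derive flow(f,a) via R0 from road(f,a)
round 1: derive flow(f,j) via R0 from road(f,j)
round 1: derive flow(g,f) via R0 from road(g,f)
round 1: derive flow(g,i) via R0 from road(g,i)
round 1: derive flow(h,h) via R0 from road(h,h)
round 1: derive flow(h,i) via R0 from road(h,i)
round 1: derive flow(i,e) via R0 from road(i,e)
round 2: derive flow(a,j) via R1 from flow(a,h), blue(h,j)
round 2: derive flow(d,a) via R1 from flow(d,i), blue(i,a)
round 2: derive flow(d,j) via R1 from flow(d,h), blue(h,j)
round 2: derive flow(e,j) via R1 from flow(e,h), blue(h,j)
round 2: derive flow(f,d) via R1 from flow(f,a), blue(a,d)
round 2: derive flow(f,f) via R1 from flow(f,a), blue(a,f)
round 2: derive flow(g,a) via R1 from flow(g,i), blue(i,a)
round 2: derive flow(g,h) via R1 from flow(g,i), blue(i,h)
round 2: derive flow(h,a) via R1 from flow(h,i), blue(i,a)
round 2: derive flow(h,j) via R1 from flow(h,h), blue(h,j)
round 3: derive flow(d,d) via R1 from flow(d,a), blue(a,d)
round 3: derive flow(d,f) via R1 from flow(d,a), blue(a,f)
round 3: derive flow(g,d) via R1 from flow(g,a), blue(a,d)
round 3: derive flow(g,j) via R1 from flow(g,h), blue(h,j)
round 3: derive flow(h,d) via R1 from flow(h,a), blue(a,d)
round 3: derive flow(h,f) via R1 from flow(h,a), blue(a,f)

flow(f,f)  [via R1]
  flow(f,a)  [via R0]
    road(f,a)  [fact]
  blue(a,f)  [fact]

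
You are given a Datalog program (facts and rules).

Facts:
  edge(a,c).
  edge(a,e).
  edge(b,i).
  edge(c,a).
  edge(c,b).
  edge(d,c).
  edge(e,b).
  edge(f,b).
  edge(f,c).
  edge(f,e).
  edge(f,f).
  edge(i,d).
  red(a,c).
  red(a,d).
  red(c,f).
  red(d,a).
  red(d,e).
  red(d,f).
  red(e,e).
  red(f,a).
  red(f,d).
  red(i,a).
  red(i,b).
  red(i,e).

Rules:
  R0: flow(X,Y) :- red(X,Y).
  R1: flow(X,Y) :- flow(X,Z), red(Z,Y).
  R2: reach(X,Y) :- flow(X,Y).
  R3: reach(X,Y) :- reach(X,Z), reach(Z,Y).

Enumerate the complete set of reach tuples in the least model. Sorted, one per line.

reach(a,a)
reach(a,c)
reach(a,d)
reach(a,e)
reach(a,f)
reach(c,a)
reach(c,c)
reach(c,d)
reach(c,e)
reach(c,f)
reach(d,a)
reach(d,c)
reach(d,d)
reach(d,e)
reach(d,f)
reach(e,e)
reach(f,a)
reach(f,c)
reach(f,d)
reach(f,e)
reach(f,f)
reach(i,a)
reach(i,b)
reach(i,c)
reach(i,d)
reach(i,e)
reach(i,f)

round 1: derive flow(a,c) via R0 from red(a,c)
round 1: derive flow(a,d) via R0 from red(a,d)
round 1: derive flow(c,f) via R0 from red(c,f)
round 1: derive flow(d,a) via R0 from red(d,a)
round 1: derive flow(d,e) via R0 from red(d,e)
round 1: derive flow(d,f) via R0 from red(d,f)
round 1: derive flow(e,e) via R0 from red(e,e)
round 1: derive flow(f,a) via R0 from red(f,a)
round 1: derive flow(f,d) via R0 from red(f,d)
round 1: derive flow(i,a) via R0 from red(i,a)
round 1: derive flow(i,b) via R0 from red(i,b)
round 1: derive flow(i,e) via R0 from red(i,e)
round 2: derive flow(a,a) via R1 from flow(a,d), red(d,a)
round 2: derive flow(a,e) via R1 from flow(a,d), red(d,e)
round 2: derive flow(a,f) via R1 from flow(a,c), red(c,f)
round 2: derive flow(c,a) via R1 from flow(c,f), red(f,a)
round 2: derive flow(c,d) via R1 from flow(c,f), red(f,d)
round 2: derive flow(d,c) via R1 from flow(d,a), red(a,c)
round 2: derive flow(d,d) via R1 from flow(d,a), red(a,d)
round 2: derive flow(f,c) via R1 from flow(f,a), red(a,c)
round 2: derive flow(f,e) via R1 from flow(f,d), red(d,e)
round 2: derive flow(f,f) via R1 from flow(f,d), red(d,f)
round 2: derive flow(i,c) via R1 from flow(i,a), red(a,c)
round 2: derive flow(i,d) via R1 from flow(i,a), red(a,d)
round 2: derive reach(a,c) via R2 from flow(a,c)
round 2: derive reach(a,d) via R2 from flow(a,d)
round 2: derive reach(c,f) via R2 from flow(c,f)
round 2: derive reach(d,a) via R2 from flow(d,a)
round 2: derive reach(d,e) via R2 from flow(d,e)
round 2: derive reach(d,f) via R2 from flow(d,f)
round 2: derive reach(e,e) via R2 from flow(e,e)
round 2: derive reach(f,a) via R2 from flow(f,a)
round 2: derive reach(f,d) via R2 from flow(f,d)
round 2: derive reach(i,a) via R2 from flow(i,a)
round 2: derive reach(i,b) via R2 from flow(i,b)
round 2: derive reach(i,e) via R2 from flow(i,e)
round 3: derive flow(c,c) via R1 from flow(c,a), red(a,c)
round 3: derive flow(c,e) via R1 from flow(c,d), red(d,e)
round 3: derive flow(i,f) via R1 from flow(i,c), red(c,f)
round 3: derive reach(a,a) via R2 from flow(a,a)
round 3: derive reach(a,e) via R2 from flow(a,e)
round 3: derive reach(a,f) via R2 from flow(a,f)
round 3: derive reach(c,a) via R2 from flow(c,a)
round 3: derive reach(c,d) via R2 from flow(c,d)
round 3: derive reach(d,c) via R2 from flow(d,c)
round 3: derive reach(d,d) via R2 from flow(d,d)
round 3: derive reach(f,c) via R2 from flow(f,c)
round 3: derive reach(f,e) via R2 from flow(f,e)
round 3: derive reach(f,f) via R2 from flow(f,f)
round 3: derive reach(i,c) via R2 from flow(i,c)
round 3: derive reach(i,d) via R2 from flow(i,d)
round 4: derive reach(c,c) via R2 from flow(c,c)
round 4: derive reach(c,e) via R2 from flow(c,e)
round 4: derive reach(i,f) via R2 from flow(i,f)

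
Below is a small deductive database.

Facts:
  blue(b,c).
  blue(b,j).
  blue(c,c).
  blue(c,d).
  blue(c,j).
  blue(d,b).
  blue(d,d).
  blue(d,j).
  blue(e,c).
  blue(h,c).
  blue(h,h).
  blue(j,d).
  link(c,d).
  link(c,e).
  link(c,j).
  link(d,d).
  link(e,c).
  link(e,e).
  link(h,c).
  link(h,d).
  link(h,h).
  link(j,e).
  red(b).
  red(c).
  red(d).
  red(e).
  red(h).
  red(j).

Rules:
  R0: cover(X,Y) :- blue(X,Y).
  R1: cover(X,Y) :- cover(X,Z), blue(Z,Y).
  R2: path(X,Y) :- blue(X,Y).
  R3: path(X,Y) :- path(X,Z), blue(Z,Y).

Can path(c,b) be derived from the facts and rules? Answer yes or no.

yes

round 1: derive path(b,c) via R2 from blue(b,c)
round 1: derive path(b,j) via R2 from blue(b,j)
round 1: derive path(c,c) via R2 from blue(c,c)
round 1: derive path(c,d) via R2 from blue(c,d)
round 1: derive path(c,j) via R2 from blue(c,j)
round 1: derive path(d,b) via R2 from blue(d,b)
round 1: derive path(d,d) via R2 from blue(d,d)
round 1: derive path(d,j) via R2 from blue(d,j)
round 1: derive path(e,c) via R2 from blue(e,c)
round 1: derive path(h,c) via R2 from blue(h,c)
round 1: derive path(h,h) via R2 from blue(h,h)
round 1: derive path(j,d) via R2 from blue(j,d)
round 2: derive path(b,d) via R3 from path(b,c), blue(c,d)
round 2: derive path(c,b) via R3 from path(c,d), blue(d,b)
round 2: derive path(d,c) via R3 from path(d,b), blue(b,c)
round 2: derive path(e,d) via R3 from path(e,c), blue(c,d)
round 2: derive path(e,j) via R3 from path(e,c), blue(c,j)
round 2: derive path(h,d) via R3 from path(h,c), blue(c,d)
round 2: derive path(h,j) via R3 from path(h,c), blue(c,j)
round 2: derive path(j,b) via R3 from path(j,d), blue(d,b)
round 2: derive path(j,j) via R3 from path(j,d), blue(d,j)
round 3: derive path(b,b) via R3 from path(b,d), blue(d,b)
round 3: derive path(e,b) via R3 from path(e,d), blue(d,b)
round 3: derive path(h,b) via R3 from path(h,d), blue(d,b)
round 3: derive path(j,c) via R3 from path(j,b), blue(b,c)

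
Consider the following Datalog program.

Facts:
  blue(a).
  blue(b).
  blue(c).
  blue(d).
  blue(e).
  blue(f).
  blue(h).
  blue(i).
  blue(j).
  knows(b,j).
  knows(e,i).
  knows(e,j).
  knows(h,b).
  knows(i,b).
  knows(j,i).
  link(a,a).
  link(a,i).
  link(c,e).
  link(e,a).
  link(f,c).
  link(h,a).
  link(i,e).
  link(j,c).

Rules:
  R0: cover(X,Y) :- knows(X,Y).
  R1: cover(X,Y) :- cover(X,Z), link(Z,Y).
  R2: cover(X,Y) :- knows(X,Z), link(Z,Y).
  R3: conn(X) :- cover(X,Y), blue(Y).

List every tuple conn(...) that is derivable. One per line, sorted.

round 1: derive cover(b,j) via R0 from knows(b,j)
round 1: derive cover(e,i) via R0 from knows(e,i)
round 1: derive cover(e,j) via R0 from knows(e,j)
round 1: derive cover(h,b) via R0 from knows(h,b)
round 1: derive cover(i,b) via R0 from knows(i,b)
round 1: derive cover(j,i) via R0 from knows(j,i)
round 1: derive cover(b,c) via R2 from knows(b,j), link(j,c)
round 1: derive cover(e,c) via R2 from knows(e,j), link(j,c)
round 1: derive cover(e,e) via R2 from knows(e,i), link(i,e)
round 1: derive cover(j,e) via R2 from knows(j,i), link(i,e)
round 2: derive cover(b,e) via R1 from cover(b,c), link(c,e)
round 2: derive cover(e,a) via R1 from cover(e,e), link(e,a)
round 2: derive cover(j,a) via R1 from cover(j,e), link(e,a)
round 2: derive conn(b) via R3 from cover(b,c), blue(c)
round 2: derive conn(e) via R3 from cover(e,c), blue(c)
round 2: derive conn(h) via R3 from cover(h,b), blue(b)
round 2: derive conn(i) via R3 from cover(i,b), blue(b)
round 2: derive conn(j) via R3 from cover(j,e), blue(e)
round 3: derive cover(b,a) via R1 from cover(b,e), link(e,a)
round 4: derive cover(b,i) via R1 from cover(b,a), link(a,i)

conn(b)
conn(e)
conn(h)
conn(i)
conn(j)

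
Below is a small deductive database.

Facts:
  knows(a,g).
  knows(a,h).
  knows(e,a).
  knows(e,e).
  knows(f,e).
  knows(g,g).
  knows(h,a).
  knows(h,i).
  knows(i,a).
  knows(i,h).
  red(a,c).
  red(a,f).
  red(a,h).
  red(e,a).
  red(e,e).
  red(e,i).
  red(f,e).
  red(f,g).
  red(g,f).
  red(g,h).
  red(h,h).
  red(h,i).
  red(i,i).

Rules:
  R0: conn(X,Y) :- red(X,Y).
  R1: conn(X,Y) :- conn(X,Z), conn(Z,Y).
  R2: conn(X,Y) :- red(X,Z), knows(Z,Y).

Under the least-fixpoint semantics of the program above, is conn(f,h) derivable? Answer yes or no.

yes

round 1: derive conn(a,c) via R0 from red(a,c)
round 1: derive conn(a,f) via R0 from red(a,f)
round 1: derive conn(a,h) via R0 from red(a,h)
round 1: derive conn(e,a) via R0 from red(e,a)
round 1: derive conn(e,e) via R0 from red(e,e)
round 1: derive conn(e,i) via R0 from red(e,i)
round 1: derive conn(f,e) via R0 from red(f,e)
round 1: derive conn(f,g) via R0 from red(f,g)
round 1: derive conn(g,f) via R0 from red(g,f)
round 1: derive conn(g,h) via R0 from red(g,h)
round 1: derive conn(h,h) via R0 from red(h,h)
round 1: derive conn(h,i) via R0 from red(h,i)
round 1: derive conn(i,i) via R0 from red(i,i)
round 1: derive conn(a,a) via R2 from red(a,h), knows(h,a)
round 1: derive conn(a,e) via R2 from red(a,f), knows(f,e)
round 1: derive conn(a,i) via R2 from red(a,h), knows(h,i)
round 1: derive conn(e,g) via R2 from red(e,a), knows(a,g)
round 1: derive conn(e,h) via R2 from red(e,a), knows(a,h)
round 1: derive conn(f,a) via R2 from red(f,e), knows(e,a)
round 1: derive conn(g,a) via R2 from red(g,h), knows(h,a)
round 1: derive conn(g,e) via R2 from red(g,f), knows(f,e)
round 1: derive conn(g,i) via R2 from red(g,h), knows(h,i)
round 1: derive conn(h,a) via R2 from red(h,h), knows(h,a)
round 1: derive conn(i,a) via R2 from red(i,i), knows(i,a)
round 1: derive conn(i,h) via R2 from red(i,i), knows(i,h)
round 2: derive conn(a,g) via R1 from conn(a,e), conn(e,g)
round 2: derive conn(e,c) via R1 from conn(e,a), conn(a,c)
round 2: derive conn(e,f) via R1 from conn(e,a), conn(a,f)
round 2: derive conn(f,c) via R1 from conn(f,a), conn(a,c)
round 2: derive conn(f,f) via R1 from conn(f,a), conn(a,f)
round 2: derive conn(f,h) via R1 from conn(f,a), conn(a,h)
round 2: derive conn(f,i) via R1 from conn(f,a), conn(a,i)
round 2: derive conn(g,c) via R1 from conn(g,a), conn(a,c)
round 2: derive conn(g,g) via R1 from conn(g,e), conn(e,g)
round 2: derive conn(h,c) via R1 from conn(h,a), conn(a,c)
round 2: derive conn(h,e) via R1 from conn(h,a), conn(a,e)
round 2: derive conn(h,f) via R1 from conn(h,a), conn(a,f)
round 2: derive conn(i,c) via R1 from conn(i,a), conn(a,c)
round 2: derive conn(i,e) via R1 from conn(i,a), conn(a,e)
round 2: derive conn(i,f) via R1 from conn(i,a), conn(a,f)
round 3: derive conn(h,g) via R1 from conn(h,a), conn(a,g)
round 3: derive conn(i,g) via R1 from conn(i,a), conn(a,g)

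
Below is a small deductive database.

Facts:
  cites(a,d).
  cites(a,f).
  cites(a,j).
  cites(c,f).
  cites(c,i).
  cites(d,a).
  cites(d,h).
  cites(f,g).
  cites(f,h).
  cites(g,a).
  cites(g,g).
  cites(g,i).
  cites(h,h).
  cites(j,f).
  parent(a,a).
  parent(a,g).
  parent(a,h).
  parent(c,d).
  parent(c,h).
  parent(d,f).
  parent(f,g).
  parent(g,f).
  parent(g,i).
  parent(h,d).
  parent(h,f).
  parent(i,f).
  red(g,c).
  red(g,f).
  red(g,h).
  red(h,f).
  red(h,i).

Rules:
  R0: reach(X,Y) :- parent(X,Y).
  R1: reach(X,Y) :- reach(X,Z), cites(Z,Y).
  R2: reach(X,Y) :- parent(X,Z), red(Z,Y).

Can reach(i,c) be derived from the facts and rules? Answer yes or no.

round 1: derive reach(a,a) via R0 from parent(a,a)
round 1: derive reach(a,g) via R0 from parent(a,g)
round 1: derive reach(a,h) via R0 from parent(a,h)
round 1: derive reach(c,d) via R0 from parent(c,d)
round 1: derive reach(c,h) via R0 from parent(c,h)
round 1: derive reach(d,f) via R0 from parent(d,f)
round 1: derive reach(f,g) via R0 from parent(f,g)
round 1: derive reach(g,f) via R0 from parent(g,f)
round 1: derive reach(g,i) via R0 from parent(g,i)
round 1: derive reach(h,d) via R0 from parent(h,d)
round 1: derive reach(h,f) via R0 from parent(h,f)
round 1: derive reach(i,f) via R0 from parent(i,f)
round 1: derive reach(a,c) via R2 from parent(a,g), red(g,c)
round 1: derive reach(a,f) via R2 from parent(a,g), red(g,f)
round 1: derive reach(a,i) via R2 from parent(a,h), red(h,i)
round 1: derive reach(c,f) via R2 from parent(c,h), red(h,f)
round 1: derive reach(c,i) via R2 from parent(c,h), red(h,i)
round 1: derive reach(f,c) via R2 from parent(f,g), red(g,c)
round 1: derive reach(f,f) via R2 from parent(f,g), red(g,f)
round 1: derive reach(f,h) via R2 from parent(f,g), red(g,h)
round 2: derive reach(a,d) via R1 from reach(a,a), cites(a,d)
round 2: derive reach(a,j) via R1 from reach(a,a), cites(a,j)
round 2: derive reach(c,a) via R1 from reach(c,d), cites(d,a)
round 2: derive reach(c,g) via R1 from reach(c,f), cites(f,g)
round 2: derive reach(d,g) via R1 from reach(d,f), cites(f,g)
round 2: derive reach(d,h) via R1 from reach(d,f), cites(f,h)
round 2: derive reach(f,a) via R1 from reach(f,g), cites(g,a)
round 2: derive reach(f,i) via R1 from reach(f,c), cites(c,i)
round 2: derive reach(g,g) via R1 from reach(g,f), cites(f,g)
round 2: derive reach(g,h) via R1 from reach(g,f), cites(f,h)
round 2: derive reach(h,a) via R1 from reach(h,d), cites(d,a)
round 2: derive reach(h,g) via R1 from reach(h,f), cites(f,g)
round 2: derive reach(h,h) via R1 from reach(h,d), cites(d,h)
round 2: derive reach(i,g) via R1 from reach(i,f), cites(f,g)
round 2: derive reach(i,h) via R1 from reach(i,f), cites(f,h)
round 3: derive reach(c,j) via R1 from reach(c,a), cites(a,j)
round 3: derive reach(d,a) via R1 from reach(d,g), cites(g,a)
round 3: derive reach(d,i) via R1 from reach(d,g), cites(g,i)
round 3: derive reach(f,d) via R1 from reach(f,a), cites(a,d)
round 3: derive reach(f,j) via R1 from reach(f,a), cites(a,j)
round 3: derive reach(g,a) via R1 from reach(g,g), cites(g,a)
round 3: derive reach(h,i) via R1 from reach(h,g), cites(g,i)
round 3: derive reach(h,j) via R1 from reach(h,a), cites(a,j)
round 3: derive reach(i,a) via R1 from reach(i,g), cites(g,a)
round 3: derive reach(i,i) via R1 from reach(i,g), cites(g,i)
round 4: derive reach(d,d) via R1 from reach(d,a), cites(a,d)
round 4: derive reach(d,j) via R1 from reach(d,a), cites(a,j)
round 4: derive reach(g,d) via R1 from reach(g,a), cites(a,d)
round 4: derive reach(g,j) via R1 from reach(g,a), cites(a,j)
round 4: derive reach(i,d) via R1 from reach(i,a), cites(a,d)
round 4: derive reach(i,j) via R1 from reach(i,a), cites(a,j)

no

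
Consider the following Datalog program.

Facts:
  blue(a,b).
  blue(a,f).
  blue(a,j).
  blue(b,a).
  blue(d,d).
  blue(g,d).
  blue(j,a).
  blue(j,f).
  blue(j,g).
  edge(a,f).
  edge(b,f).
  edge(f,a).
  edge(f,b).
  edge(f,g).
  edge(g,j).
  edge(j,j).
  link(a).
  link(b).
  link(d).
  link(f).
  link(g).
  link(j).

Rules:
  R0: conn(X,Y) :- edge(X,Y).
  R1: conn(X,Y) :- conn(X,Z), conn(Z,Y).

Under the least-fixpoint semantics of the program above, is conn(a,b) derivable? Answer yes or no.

yes

round 1: derive conn(a,f) via R0 from edge(a,f)
round 1: derive conn(b,f) via R0 from edge(b,f)
round 1: derive conn(f,a) via R0 from edge(f,a)
round 1: derive conn(f,b) via R0 from edge(f,b)
round 1: derive conn(f,g) via R0 from edge(f,g)
round 1: derive conn(g,j) via R0 from edge(g,j)
round 1: derive conn(j,j) via R0 from edge(j,j)
round 2: derive conn(a,a) via R1 from conn(a,f), conn(f,a)
round 2: derive conn(a,b) via R1 from conn(a,f), conn(f,b)
round 2: derive conn(a,g) via R1 from conn(a,f), conn(f,g)
round 2: derive conn(b,a) via R1 from conn(b,f), conn(f,a)
round 2: derive conn(b,b) via R1 from conn(b,f), conn(f,b)
round 2: derive conn(b,g) via R1 from conn(b,f), conn(f,g)
round 2: derive conn(f,f) via R1 from conn(f,a), conn(a,f)
round 2: derive conn(f,j) via R1 from conn(f,g), conn(g,j)
round 3: derive conn(a,j) via R1 from conn(a,f), conn(f,j)
round 3: derive conn(b,j) via R1 from conn(b,f), conn(f,j)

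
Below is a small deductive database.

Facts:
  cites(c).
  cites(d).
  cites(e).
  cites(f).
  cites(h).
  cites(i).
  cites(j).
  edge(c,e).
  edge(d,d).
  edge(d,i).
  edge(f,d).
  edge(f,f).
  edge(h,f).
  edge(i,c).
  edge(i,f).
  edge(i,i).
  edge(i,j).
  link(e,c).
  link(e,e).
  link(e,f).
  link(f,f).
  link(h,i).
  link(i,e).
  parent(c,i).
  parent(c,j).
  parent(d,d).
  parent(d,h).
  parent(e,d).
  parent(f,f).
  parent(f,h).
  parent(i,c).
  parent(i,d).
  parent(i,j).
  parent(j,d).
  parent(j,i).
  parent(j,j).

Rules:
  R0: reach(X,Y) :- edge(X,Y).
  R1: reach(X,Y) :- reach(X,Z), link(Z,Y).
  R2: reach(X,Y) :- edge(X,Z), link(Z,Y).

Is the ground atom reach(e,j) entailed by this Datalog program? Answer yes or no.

no

round 1: derive reach(c,e) via R0 from edge(c,e)
round 1: derive reach(d,d) via R0 from edge(d,d)
round 1: derive reach(d,i) via R0 from edge(d,i)
round 1: derive reach(f,d) via R0 from edge(f,d)
round 1: derive reach(f,f) via R0 from edge(f,f)
round 1: derive reach(h,f) via R0 from edge(h,f)
round 1: derive reach(i,c) via R0 from edge(i,c)
round 1: derive reach(i,f) via R0 from edge(i,f)
round 1: derive reach(i,i) via R0 from edge(i,i)
round 1: derive reach(i,j) via R0 from edge(i,j)
round 1: derive reach(c,c) via R2 from edge(c,e), link(e,c)
round 1: derive reach(c,f) via R2 from edge(c,e), link(e,f)
round 1: derive reach(d,e) via R2 from edge(d,i), link(i,e)
round 1: derive reach(i,e) via R2 from edge(i,i), link(i,e)
round 2: derive reach(d,c) via R1 from reach(d,e), link(e,c)
round 2: derive reach(d,f) via R1 from reach(d,e), link(e,f)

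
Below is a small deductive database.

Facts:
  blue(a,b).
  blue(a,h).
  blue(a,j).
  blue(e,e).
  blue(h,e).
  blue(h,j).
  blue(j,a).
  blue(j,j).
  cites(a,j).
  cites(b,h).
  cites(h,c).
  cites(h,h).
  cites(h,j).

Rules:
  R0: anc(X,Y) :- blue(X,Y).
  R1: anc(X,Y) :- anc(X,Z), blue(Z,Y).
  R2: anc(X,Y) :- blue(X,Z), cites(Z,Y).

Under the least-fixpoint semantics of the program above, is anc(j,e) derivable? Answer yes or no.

yes

round 1: derive anc(a,b) via R0 from blue(a,b)
round 1: derive anc(a,h) via R0 from blue(a,h)
round 1: derive anc(a,j) via R0 from blue(a,j)
round 1: derive anc(e,e) via R0 from blue(e,e)
round 1: derive anc(h,e) via R0 from blue(h,e)
round 1: derive anc(h,j) via R0 from blue(h,j)
round 1: derive anc(j,a) via R0 from blue(j,a)
round 1: derive anc(j,j) via R0 from blue(j,j)
round 1: derive anc(a,c) via R2 from blue(a,h), cites(h,c)
round 2: derive anc(a,a) via R1 from anc(a,j), blue(j,a)
round 2: derive anc(a,e) via R1 from anc(a,h), blue(h,e)
round 2: derive anc(h,a) via R1 from anc(h,j), blue(j,a)
round 2: derive anc(j,b) via R1 from anc(j,a), blue(a,b)
round 2: derive anc(j,h) via R1 from anc(j,a), blue(a,h)
round 3: derive anc(h,b) via R1 from anc(h,a), blue(a,b)
round 3: derive anc(h,h) via R1 from anc(h,a), blue(a,h)
round 3: derive anc(j,e) via R1 from anc(j,h), blue(h,e)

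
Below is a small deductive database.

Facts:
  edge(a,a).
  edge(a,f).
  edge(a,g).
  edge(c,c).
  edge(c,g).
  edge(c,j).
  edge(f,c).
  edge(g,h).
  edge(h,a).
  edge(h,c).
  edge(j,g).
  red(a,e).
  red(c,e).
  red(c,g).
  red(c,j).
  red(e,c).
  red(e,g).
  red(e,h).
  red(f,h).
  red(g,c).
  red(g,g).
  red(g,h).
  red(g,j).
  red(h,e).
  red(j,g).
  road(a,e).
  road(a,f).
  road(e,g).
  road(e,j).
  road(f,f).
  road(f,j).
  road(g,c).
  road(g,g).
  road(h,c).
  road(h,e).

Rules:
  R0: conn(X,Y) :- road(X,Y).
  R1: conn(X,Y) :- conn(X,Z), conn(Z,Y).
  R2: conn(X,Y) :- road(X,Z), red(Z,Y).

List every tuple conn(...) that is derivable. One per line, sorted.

conn(a,c)
conn(a,e)
conn(a,f)
conn(a,g)
conn(a,h)
conn(a,j)
conn(e,c)
conn(e,e)
conn(e,g)
conn(e,h)
conn(e,j)
conn(f,c)
conn(f,e)
conn(f,f)
conn(f,g)
conn(f,h)
conn(f,j)
conn(g,c)
conn(g,e)
conn(g,g)
conn(g,h)
conn(g,j)
conn(h,c)
conn(h,e)
conn(h,g)
conn(h,h)
conn(h,j)

round 1: derive conn(a,e) via R0 from road(a,e)
round 1: derive conn(a,f) via R0 from road(a,f)
round 1: derive conn(e,g) via R0 from road(e,g)
round 1: derive conn(e,j) via R0 from road(e,j)
round 1: derive conn(f,f) via R0 from road(f,f)
round 1: derive conn(f,j) via R0 from road(f,j)
round 1: derive conn(g,c) via R0 from road(g,c)
round 1: derive conn(g,g) via R0 from road(g,g)
round 1: derive conn(h,c) via R0 from road(h,c)
round 1: derive conn(h,e) via R0 from road(h,e)
round 1: derive conn(a,c) via R2 from road(a,e), red(e,c)
round 1: derive conn(a,g) via R2 from road(a,e), red(e,g)
round 1: derive conn(a,h) via R2 from road(a,e), red(e,h)
round 1: derive conn(e,c) via R2 from road(e,g), red(g,c)
round 1: derive conn(e,h) via R2 from road(e,g), red(g,h)
round 1: derive conn(f,g) via R2 from road(f,j), red(j,g)
round 1: derive conn(f,h) via R2 from road(f,f), red(f,h)
round 1: derive conn(g,e) via R2 from road(g,c), red(c,e)
round 1: derive conn(g,h) via R2 from road(g,g), red(g,h)
round 1: derive conn(g,j) via R2 from road(g,c), red(c,j)
round 1: derive conn(h,g) via R2 from road(h,c), red(c,g)
round 1: derive conn(h,h) via R2 from road(h,e), red(e,h)
round 1: derive conn(h,j) via R2 from road(h,c), red(c,j)
round 2: derive conn(a,j) via R1 from conn(a,e), conn(e,j)
round 2: derive conn(e,e) via R1 from conn(e,g), conn(g,e)
round 2: derive conn(f,c) via R1 from conn(f,g), conn(g,c)
round 2: derive conn(f,e) via R1 from conn(f,g), conn(g,e)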